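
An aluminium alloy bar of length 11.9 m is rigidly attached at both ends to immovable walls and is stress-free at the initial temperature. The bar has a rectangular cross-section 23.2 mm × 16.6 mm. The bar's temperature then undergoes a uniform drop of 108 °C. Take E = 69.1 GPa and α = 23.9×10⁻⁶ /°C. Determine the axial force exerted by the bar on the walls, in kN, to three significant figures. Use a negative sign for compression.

68.7 kN

Free thermal expansion αLΔT = 23.9e-6 · 11900 · -108 = -30.72 mm.
The walls impose strain ε = −(-30.72)/11900 = 2.5812e-03; σ = Eε = 69100 · 2.5812e-03 = 178.4 MPa.
Wall reaction R = σ·A = 178.4·385.1 = 68690 N = 68.69 kN.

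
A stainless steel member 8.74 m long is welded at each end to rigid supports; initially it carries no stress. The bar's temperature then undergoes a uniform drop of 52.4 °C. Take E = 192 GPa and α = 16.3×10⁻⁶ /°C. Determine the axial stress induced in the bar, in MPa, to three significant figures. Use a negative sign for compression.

164 MPa

Free thermal expansion αLΔT = 16.3e-6 · 8740 · -52.4 = -7.465 mm.
The walls impose strain ε = −(-7.465)/8740 = 8.5412e-04; σ = Eε = 192000 · 8.5412e-04 = 164 MPa.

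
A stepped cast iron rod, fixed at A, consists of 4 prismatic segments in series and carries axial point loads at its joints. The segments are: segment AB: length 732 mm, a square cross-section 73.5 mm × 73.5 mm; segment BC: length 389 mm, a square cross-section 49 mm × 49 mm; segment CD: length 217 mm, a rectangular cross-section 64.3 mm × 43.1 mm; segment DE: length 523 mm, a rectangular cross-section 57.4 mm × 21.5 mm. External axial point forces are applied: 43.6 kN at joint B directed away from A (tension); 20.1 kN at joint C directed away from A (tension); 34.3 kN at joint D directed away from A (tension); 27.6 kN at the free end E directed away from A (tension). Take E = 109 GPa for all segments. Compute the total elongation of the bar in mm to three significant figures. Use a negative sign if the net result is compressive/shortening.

0.430 mm

Internal axial forces (sectioning from the free end, tension +): N_DE = 27.6 kN, N_CD = 61.9 kN, N_BC = 82 kN, N_AB = 125.6 kN.
A_AB = 5402 mm².
A_BC = 2401 mm².
A_CD = 2771 mm².
A_DE = 1234 mm².
δ_AB = 125600·732/(5402·109000) = 0.1561 mm
δ_BC = 82000·389/(2401·109000) = 0.1219 mm
δ_CD = 61900·217/(2771·109000) = 0.04447 mm
δ_DE = 27600·523/(1234·109000) = 0.1073 mm
δ = Σδ_i = 0.4298 mm.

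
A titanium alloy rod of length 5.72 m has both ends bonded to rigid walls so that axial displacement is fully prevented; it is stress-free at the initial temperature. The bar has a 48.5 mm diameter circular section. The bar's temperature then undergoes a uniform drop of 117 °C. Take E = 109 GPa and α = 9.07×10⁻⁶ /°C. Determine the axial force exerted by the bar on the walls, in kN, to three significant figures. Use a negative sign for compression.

Free thermal expansion αLΔT = 9.07e-6 · 5720 · -117 = -6.07 mm.
The walls impose strain ε = −(-6.07)/5720 = 1.0612e-03; σ = Eε = 109000 · 1.0612e-03 = 115.7 MPa.
Wall reaction R = σ·A = 115.7·1847 = 213700 N = 213.7 kN.

214 kN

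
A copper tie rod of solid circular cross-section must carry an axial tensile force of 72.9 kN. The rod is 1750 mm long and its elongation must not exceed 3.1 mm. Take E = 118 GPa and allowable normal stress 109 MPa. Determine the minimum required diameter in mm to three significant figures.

29.2 mm

Required area A ≥ P/σ_allow = 72900/109 = 668.8 mm².
For a solid circular section, d ≥ √(4A/π) = 29.18 mm.
Elongation limit: A ≥ PL/(Eδ_allow) = 72900·1750/(118000·3.1) = 348.8 mm² ⇒ d ≥ 21.07 mm.
The stress limit governs.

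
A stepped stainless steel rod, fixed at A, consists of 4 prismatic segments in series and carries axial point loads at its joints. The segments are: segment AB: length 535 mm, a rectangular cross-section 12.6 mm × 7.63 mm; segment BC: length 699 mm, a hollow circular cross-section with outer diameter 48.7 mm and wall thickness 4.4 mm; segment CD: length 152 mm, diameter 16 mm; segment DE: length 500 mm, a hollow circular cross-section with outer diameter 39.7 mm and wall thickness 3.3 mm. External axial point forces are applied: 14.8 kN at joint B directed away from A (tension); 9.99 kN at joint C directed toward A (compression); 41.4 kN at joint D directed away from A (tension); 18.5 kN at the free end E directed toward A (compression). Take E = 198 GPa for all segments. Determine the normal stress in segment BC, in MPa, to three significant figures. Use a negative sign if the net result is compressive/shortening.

Internal axial forces (sectioning from the free end, tension +): N_DE = -18.5 kN, N_CD = 22.9 kN, N_BC = 12.91 kN, N_AB = 27.71 kN.
A_BC = 612.4 mm².
σ_BC = N_BC/A_BC = 12910/612.4 = 21.08 MPa.

21.1 MPa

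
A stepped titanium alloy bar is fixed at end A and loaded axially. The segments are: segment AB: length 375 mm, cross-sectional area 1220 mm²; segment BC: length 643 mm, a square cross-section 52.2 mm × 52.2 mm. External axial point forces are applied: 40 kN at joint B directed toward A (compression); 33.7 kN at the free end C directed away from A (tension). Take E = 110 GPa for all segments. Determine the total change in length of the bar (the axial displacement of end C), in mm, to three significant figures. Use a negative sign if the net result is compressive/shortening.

0.0547 mm

Internal axial forces (sectioning from the free end, tension +): N_BC = 33.7 kN, N_AB = -6.3 kN.
A_BC = 2725 mm².
δ_AB = -6300·375/(1220·110000) = -0.0176 mm
δ_BC = 33700·643/(2725·110000) = 0.07229 mm
δ = Σδ_i = 0.05469 mm.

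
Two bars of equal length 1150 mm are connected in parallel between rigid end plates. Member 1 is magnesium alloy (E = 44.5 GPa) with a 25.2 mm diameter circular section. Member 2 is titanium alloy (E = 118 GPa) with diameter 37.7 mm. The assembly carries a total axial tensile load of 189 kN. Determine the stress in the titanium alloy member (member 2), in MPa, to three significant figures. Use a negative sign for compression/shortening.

145 MPa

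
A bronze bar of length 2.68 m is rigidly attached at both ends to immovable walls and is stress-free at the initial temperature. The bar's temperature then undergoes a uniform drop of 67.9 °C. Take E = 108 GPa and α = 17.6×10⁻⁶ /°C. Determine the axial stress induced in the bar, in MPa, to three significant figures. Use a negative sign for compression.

Free thermal expansion αLΔT = 17.6e-6 · 2680 · -67.9 = -3.203 mm.
The walls impose strain ε = −(-3.203)/2680 = 1.1950e-03; σ = Eε = 108000 · 1.1950e-03 = 129.1 MPa.

129 MPa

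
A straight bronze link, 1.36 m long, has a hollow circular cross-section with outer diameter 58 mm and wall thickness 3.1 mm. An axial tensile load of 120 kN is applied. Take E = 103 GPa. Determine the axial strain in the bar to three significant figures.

A = 534.7 mm².
σ = N/A = 224.4 MPa; ε = σ/E = 224.4/103000 = 2.179e-03.

0.00218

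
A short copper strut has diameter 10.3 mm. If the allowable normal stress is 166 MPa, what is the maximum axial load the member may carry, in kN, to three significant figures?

A = 83.32 mm².
P_max = σ_allow · A = 166 · 83.32 = 13830 N = 13.83 kN.

13.8 kN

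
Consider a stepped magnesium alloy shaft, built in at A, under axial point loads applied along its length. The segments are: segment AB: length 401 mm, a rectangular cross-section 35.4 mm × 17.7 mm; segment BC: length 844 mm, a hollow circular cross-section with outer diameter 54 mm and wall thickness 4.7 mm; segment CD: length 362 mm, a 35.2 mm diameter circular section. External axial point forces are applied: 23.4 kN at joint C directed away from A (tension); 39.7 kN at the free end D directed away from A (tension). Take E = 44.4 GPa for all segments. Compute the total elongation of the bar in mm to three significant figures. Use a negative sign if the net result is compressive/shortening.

Internal axial forces (sectioning from the free end, tension +): N_CD = 39.7 kN, N_BC = 63.1 kN, N_AB = 63.1 kN.
A_AB = 626.6 mm².
A_BC = 727.9 mm².
A_CD = 973.1 mm².
δ_AB = 63100·401/(626.6·44400) = 0.9095 mm
δ_BC = 63100·844/(727.9·44400) = 1.648 mm
δ_CD = 39700·362/(973.1·44400) = 0.3326 mm
δ = Σδ_i = 2.89 mm.

2.89 mm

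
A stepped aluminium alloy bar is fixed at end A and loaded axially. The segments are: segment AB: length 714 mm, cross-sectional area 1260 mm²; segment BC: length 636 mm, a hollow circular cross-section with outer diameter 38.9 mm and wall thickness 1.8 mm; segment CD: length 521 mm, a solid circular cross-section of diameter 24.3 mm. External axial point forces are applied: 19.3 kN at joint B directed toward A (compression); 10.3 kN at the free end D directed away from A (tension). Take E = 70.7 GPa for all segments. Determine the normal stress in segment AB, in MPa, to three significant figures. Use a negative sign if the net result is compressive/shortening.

-7.14 MPa

Internal axial forces (sectioning from the free end, tension +): N_CD = 10.3 kN, N_BC = 10.3 kN, N_AB = -9 kN.
σ_AB = N_AB/A_AB = -9000/1260 = -7.143 MPa.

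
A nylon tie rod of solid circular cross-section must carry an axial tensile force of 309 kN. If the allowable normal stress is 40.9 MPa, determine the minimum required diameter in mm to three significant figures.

Required area A ≥ P/σ_allow = 309000/40.9 = 7555 mm².
For a solid circular section, d ≥ √(4A/π) = 98.08 mm.

98.1 mm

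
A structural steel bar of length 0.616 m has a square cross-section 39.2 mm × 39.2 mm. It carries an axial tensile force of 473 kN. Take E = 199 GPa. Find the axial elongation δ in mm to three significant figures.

0.953 mm

A = 1537 mm².
δ_mech = NL/(AE) = 473000·616/(1537·199000) = 0.9528 mm.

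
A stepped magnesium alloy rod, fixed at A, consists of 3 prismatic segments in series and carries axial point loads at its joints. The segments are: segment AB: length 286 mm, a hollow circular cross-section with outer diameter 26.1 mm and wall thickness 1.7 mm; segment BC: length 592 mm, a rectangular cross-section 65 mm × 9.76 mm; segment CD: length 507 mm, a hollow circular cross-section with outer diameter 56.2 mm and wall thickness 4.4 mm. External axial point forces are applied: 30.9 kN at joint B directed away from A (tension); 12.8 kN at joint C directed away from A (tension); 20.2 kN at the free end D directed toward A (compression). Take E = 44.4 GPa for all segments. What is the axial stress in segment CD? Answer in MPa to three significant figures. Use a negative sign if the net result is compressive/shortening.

-28.2 MPa

Internal axial forces (sectioning from the free end, tension +): N_CD = -20.2 kN, N_BC = -7.4 kN, N_AB = 23.5 kN.
A_CD = 716 mm².
σ_CD = N_CD/A_CD = -20200/716 = -28.21 MPa.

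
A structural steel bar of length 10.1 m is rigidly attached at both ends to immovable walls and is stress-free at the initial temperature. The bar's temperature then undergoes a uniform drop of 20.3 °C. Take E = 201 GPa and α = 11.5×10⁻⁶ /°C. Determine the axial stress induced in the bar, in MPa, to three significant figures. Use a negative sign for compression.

Free thermal expansion αLΔT = 11.5e-6 · 10100 · -20.3 = -2.358 mm.
The walls impose strain ε = −(-2.358)/10100 = 2.3345e-04; σ = Eε = 201000 · 2.3345e-04 = 46.92 MPa.

46.9 MPa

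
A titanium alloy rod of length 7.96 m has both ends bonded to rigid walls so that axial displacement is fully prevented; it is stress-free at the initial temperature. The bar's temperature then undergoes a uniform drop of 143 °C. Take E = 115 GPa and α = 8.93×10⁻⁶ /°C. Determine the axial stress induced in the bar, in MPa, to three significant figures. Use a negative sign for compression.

Free thermal expansion αLΔT = 8.93e-6 · 7960 · -143 = -10.16 mm.
The walls impose strain ε = −(-10.16)/7960 = 1.2770e-03; σ = Eε = 115000 · 1.2770e-03 = 146.9 MPa.

147 MPa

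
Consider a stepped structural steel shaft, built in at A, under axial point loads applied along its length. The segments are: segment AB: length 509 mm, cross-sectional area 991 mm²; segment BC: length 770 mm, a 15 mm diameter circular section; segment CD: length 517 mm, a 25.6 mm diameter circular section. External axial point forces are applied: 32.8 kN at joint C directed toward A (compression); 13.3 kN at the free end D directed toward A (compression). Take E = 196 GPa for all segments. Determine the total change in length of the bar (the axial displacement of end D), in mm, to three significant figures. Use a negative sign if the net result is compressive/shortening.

-1.21 mm

Internal axial forces (sectioning from the free end, tension +): N_CD = -13.3 kN, N_BC = -46.1 kN, N_AB = -46.1 kN.
A_BC = 176.7 mm².
A_CD = 514.7 mm².
δ_AB = -46100·509/(991·196000) = -0.1208 mm
δ_BC = -46100·770/(176.7·196000) = -1.025 mm
δ_CD = -13300·517/(514.7·196000) = -0.06816 mm
δ = Σδ_i = -1.214 mm.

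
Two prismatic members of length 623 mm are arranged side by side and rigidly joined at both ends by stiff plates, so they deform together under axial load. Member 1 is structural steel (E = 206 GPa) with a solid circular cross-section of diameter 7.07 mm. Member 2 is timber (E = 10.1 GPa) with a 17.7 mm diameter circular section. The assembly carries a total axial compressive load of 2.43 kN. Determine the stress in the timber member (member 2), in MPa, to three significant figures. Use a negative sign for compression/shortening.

A_1 = 39.26 mm².
A_2 = 246.1 mm².
Equal strain + equilibrium ⇒ each member carries load in proportion to AE: A₁E₁ = 8087000 N, A₂E₂ = 2485000 N, ΣAE = 10570000 N.
σ₂ = P·E₂/ΣAE = -2430·10100/10570000 = -2.321 MPa.

-2.32 MPa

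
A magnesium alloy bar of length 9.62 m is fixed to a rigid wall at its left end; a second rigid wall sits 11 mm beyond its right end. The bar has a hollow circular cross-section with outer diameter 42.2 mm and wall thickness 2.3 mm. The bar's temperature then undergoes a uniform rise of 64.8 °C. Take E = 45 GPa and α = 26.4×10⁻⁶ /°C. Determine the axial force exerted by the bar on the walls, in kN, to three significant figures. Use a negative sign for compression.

-7.36 kN

Free thermal expansion αLΔT = 26.4e-6 · 9620 · 64.8 = 16.46 mm.
The walls engage after the gap closes; constrained expansion = 16.46 − 11 = 5.457 mm.
The walls impose strain ε = −(5.457)/9620 = -5.6727e-04; σ = Eε = 45000 · -5.6727e-04 = -25.53 MPa.
Wall reaction R = σ·A = -25.53·288.3 = -7360 N = -7.36 kN.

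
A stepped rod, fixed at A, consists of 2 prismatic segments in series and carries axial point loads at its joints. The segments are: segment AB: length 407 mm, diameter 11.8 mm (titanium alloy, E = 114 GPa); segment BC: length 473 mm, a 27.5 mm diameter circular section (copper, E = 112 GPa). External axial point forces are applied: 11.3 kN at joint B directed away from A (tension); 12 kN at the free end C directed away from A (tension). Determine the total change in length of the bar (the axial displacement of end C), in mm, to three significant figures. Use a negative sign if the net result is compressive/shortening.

0.846 mm

Internal axial forces (sectioning from the free end, tension +): N_BC = 12 kN, N_AB = 23.3 kN.
A_AB = 109.4 mm².
A_BC = 594 mm².
δ_AB = 23300·407/(109.4·114000) = 0.7607 mm
δ_BC = 12000·473/(594·112000) = 0.08532 mm
δ = Σδ_i = 0.846 mm.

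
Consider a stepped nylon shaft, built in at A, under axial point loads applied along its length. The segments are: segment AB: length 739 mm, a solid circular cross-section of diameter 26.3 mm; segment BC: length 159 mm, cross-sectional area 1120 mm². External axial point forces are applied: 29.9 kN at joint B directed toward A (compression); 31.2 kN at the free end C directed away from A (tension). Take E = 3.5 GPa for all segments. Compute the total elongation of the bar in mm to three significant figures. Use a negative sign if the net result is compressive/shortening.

Internal axial forces (sectioning from the free end, tension +): N_BC = 31.2 kN, N_AB = 1.3 kN.
A_AB = 543.3 mm².
δ_AB = 1300·739/(543.3·3500) = 0.5053 mm
δ_BC = 31200·159/(1120·3500) = 1.266 mm
δ = Σδ_i = 1.771 mm.

1.77 mm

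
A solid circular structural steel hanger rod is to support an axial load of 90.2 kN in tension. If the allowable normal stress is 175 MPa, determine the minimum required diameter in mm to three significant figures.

Required area A ≥ P/σ_allow = 90200/175 = 515.4 mm².
For a solid circular section, d ≥ √(4A/π) = 25.62 mm.

25.6 mm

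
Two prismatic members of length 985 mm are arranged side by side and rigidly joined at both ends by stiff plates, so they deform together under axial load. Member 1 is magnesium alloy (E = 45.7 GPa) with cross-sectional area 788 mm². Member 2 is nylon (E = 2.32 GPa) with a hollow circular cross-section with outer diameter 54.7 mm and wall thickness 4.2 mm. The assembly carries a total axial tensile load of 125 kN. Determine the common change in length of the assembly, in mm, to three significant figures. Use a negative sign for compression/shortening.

A_2 = 666.3 mm².
Equal strain + equilibrium ⇒ each member carries load in proportion to AE: A₁E₁ = 36010000 N, A₂E₂ = 1546000 N, ΣAE = 37560000 N.
δ = PL/ΣAE = 125000·985/37560000 = 3.278 mm.

3.28 mm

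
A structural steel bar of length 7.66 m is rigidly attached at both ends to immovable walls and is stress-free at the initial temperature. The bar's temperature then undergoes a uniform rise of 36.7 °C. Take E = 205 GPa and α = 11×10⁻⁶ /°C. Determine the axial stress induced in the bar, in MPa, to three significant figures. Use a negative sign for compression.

-82.8 MPa

Free thermal expansion αLΔT = 11e-6 · 7660 · 36.7 = 3.092 mm.
The walls impose strain ε = −(3.092)/7660 = -4.0370e-04; σ = Eε = 205000 · -4.0370e-04 = -82.76 MPa.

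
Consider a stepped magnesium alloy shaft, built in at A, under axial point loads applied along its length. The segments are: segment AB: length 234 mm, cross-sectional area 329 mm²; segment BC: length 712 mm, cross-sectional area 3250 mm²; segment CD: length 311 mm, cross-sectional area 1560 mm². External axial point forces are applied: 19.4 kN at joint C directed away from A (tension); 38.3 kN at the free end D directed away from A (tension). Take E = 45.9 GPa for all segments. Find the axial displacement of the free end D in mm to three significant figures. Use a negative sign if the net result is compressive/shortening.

1.34 mm

Internal axial forces (sectioning from the free end, tension +): N_CD = 38.3 kN, N_BC = 57.7 kN, N_AB = 57.7 kN.
δ_AB = 57700·234/(329·45900) = 0.8941 mm
δ_BC = 57700·712/(3250·45900) = 0.2754 mm
δ_CD = 38300·311/(1560·45900) = 0.1663 mm
δ = Σδ_i = 1.336 mm.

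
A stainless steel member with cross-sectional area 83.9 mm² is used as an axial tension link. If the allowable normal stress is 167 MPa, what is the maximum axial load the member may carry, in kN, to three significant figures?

14.0 kN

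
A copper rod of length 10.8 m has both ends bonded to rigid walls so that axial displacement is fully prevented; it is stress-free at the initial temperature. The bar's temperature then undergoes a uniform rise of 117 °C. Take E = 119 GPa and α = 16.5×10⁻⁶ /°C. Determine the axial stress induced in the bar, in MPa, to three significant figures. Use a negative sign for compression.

-230 MPa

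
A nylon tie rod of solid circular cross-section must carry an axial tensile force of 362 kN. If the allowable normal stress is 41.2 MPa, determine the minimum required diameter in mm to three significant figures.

Required area A ≥ P/σ_allow = 362000/41.2 = 8786 mm².
For a solid circular section, d ≥ √(4A/π) = 105.8 mm.

106 mm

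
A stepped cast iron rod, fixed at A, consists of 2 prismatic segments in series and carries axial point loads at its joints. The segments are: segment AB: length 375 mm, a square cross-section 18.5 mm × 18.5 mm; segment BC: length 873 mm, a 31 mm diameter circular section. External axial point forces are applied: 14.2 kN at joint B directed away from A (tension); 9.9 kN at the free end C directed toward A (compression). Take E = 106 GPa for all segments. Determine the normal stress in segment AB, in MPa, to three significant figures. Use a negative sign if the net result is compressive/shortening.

Internal axial forces (sectioning from the free end, tension +): N_BC = -9.9 kN, N_AB = 4.3 kN.
A_AB = 342.2 mm².
σ_AB = N_AB/A_AB = 4300/342.2 = 12.56 MPa.

12.6 MPa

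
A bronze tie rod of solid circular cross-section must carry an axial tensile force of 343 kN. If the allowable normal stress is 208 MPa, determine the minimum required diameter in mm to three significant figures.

Required area A ≥ P/σ_allow = 343000/208 = 1649 mm².
For a solid circular section, d ≥ √(4A/π) = 45.82 mm.

45.8 mm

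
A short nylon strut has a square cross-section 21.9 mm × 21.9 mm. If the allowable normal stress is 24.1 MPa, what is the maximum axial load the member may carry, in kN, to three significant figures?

11.6 kN

A = 479.6 mm².
P_max = σ_allow · A = 24.1 · 479.6 = 11560 N = 11.56 kN.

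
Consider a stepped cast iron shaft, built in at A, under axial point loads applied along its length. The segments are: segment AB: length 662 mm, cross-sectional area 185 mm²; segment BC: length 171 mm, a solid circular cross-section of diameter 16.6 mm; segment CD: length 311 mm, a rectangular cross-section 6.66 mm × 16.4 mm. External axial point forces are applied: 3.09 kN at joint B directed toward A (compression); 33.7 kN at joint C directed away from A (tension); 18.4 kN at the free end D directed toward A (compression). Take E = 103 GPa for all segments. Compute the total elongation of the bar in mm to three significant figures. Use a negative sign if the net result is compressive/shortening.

0.0329 mm

Internal axial forces (sectioning from the free end, tension +): N_CD = -18.4 kN, N_BC = 15.3 kN, N_AB = 12.21 kN.
A_BC = 216.4 mm².
A_CD = 109.2 mm².
δ_AB = 12210·662/(185·103000) = 0.4242 mm
δ_BC = 15300·171/(216.4·103000) = 0.1174 mm
δ_CD = -18400·311/(109.2·103000) = -0.5087 mm
δ = Σδ_i = 0.03291 mm.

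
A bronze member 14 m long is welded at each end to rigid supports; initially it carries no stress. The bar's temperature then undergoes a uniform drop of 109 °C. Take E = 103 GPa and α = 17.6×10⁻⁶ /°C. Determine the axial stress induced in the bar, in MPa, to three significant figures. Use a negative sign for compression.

Free thermal expansion αLΔT = 17.6e-6 · 14000 · -109 = -26.86 mm.
The walls impose strain ε = −(-26.86)/14000 = 1.9184e-03; σ = Eε = 103000 · 1.9184e-03 = 197.6 MPa.

198 MPa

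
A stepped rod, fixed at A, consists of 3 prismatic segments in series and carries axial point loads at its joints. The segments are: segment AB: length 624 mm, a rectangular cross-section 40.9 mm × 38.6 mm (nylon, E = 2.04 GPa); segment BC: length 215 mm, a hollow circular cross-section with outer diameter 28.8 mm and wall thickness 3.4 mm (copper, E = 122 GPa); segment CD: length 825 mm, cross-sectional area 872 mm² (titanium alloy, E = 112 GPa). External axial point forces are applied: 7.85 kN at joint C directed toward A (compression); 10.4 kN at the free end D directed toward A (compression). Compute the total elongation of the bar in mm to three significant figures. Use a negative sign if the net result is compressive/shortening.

-3.74 mm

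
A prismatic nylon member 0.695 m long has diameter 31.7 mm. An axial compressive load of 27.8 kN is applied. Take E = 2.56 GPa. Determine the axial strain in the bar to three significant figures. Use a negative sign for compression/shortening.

A = 789.2 mm².
σ = N/A = -35.22 MPa; ε = σ/E = -35.22/2560 = -1.376e-02.

-0.0138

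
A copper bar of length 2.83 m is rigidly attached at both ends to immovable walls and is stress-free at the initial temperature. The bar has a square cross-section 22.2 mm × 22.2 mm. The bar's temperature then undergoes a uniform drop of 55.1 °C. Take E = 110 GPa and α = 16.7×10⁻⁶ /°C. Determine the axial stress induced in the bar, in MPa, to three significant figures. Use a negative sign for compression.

101 MPa

Free thermal expansion αLΔT = 16.7e-6 · 2830 · -55.1 = -2.604 mm.
The walls impose strain ε = −(-2.604)/2830 = 9.2017e-04; σ = Eε = 110000 · 9.2017e-04 = 101.2 MPa.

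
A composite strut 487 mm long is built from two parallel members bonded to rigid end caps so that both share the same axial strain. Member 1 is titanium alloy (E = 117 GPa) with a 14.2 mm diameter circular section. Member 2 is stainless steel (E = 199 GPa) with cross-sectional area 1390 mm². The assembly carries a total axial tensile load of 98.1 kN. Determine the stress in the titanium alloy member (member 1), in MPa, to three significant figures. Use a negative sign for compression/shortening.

38.9 MPa

A_1 = 158.4 mm².
Equal strain + equilibrium ⇒ each member carries load in proportion to AE: A₁E₁ = 18530000 N, A₂E₂ = 276600000 N, ΣAE = 295100000 N.
σ₁ = P·E₁/ΣAE = 98100·117000/295100000 = 38.89 MPa.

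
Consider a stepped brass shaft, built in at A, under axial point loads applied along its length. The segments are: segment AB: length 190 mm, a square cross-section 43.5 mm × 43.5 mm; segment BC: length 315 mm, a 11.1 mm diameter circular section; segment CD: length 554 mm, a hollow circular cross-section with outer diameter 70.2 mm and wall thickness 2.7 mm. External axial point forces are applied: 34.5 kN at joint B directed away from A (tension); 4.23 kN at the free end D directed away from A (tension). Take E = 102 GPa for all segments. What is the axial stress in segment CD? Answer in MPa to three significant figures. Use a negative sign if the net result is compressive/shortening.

Internal axial forces (sectioning from the free end, tension +): N_CD = 4.23 kN, N_BC = 4.23 kN, N_AB = 38.73 kN.
A_CD = 572.6 mm².
σ_CD = N_CD/A_CD = 4230/572.6 = 7.388 MPa.

7.39 MPa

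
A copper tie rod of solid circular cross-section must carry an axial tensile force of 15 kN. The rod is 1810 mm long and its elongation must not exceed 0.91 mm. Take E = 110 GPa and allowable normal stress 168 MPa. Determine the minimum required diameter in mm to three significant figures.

Required area A ≥ P/σ_allow = 15000/168 = 89.29 mm².
For a solid circular section, d ≥ √(4A/π) = 10.66 mm.
Elongation limit: A ≥ PL/(Eδ_allow) = 15000·1810/(110000·0.91) = 271.2 mm² ⇒ d ≥ 18.58 mm.
The elongation limit governs.

18.6 mm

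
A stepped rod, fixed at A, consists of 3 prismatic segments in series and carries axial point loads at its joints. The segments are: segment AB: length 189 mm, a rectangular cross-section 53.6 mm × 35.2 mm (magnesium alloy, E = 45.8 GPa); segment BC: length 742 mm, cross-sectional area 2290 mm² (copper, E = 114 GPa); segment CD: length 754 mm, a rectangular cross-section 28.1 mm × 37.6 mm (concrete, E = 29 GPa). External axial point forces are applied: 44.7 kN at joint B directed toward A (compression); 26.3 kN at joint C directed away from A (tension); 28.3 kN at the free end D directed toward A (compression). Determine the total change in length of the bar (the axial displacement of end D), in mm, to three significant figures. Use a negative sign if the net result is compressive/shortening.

-0.804 mm

Internal axial forces (sectioning from the free end, tension +): N_CD = -28.3 kN, N_BC = -2 kN, N_AB = -46.7 kN.
A_AB = 1887 mm².
A_CD = 1057 mm².
δ_AB = -46700·189/(1887·45800) = -0.1021 mm
δ_BC = -2000·742/(2290·114000) = -0.005685 mm
δ_CD = -28300·754/(1057·29000) = -0.6964 mm
δ = Σδ_i = -0.8042 mm.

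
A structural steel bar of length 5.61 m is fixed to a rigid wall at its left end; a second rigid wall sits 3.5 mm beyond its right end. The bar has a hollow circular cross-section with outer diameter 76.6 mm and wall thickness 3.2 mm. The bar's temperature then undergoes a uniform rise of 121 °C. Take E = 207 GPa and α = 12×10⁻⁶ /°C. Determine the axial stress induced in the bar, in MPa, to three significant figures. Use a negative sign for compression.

-171 MPa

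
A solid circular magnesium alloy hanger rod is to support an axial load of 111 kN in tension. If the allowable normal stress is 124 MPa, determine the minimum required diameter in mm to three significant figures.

Required area A ≥ P/σ_allow = 111000/124 = 895.2 mm².
For a solid circular section, d ≥ √(4A/π) = 33.76 mm.

33.8 mm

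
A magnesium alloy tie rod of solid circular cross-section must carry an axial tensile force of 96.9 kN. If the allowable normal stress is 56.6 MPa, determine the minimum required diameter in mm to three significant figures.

46.7 mm

Required area A ≥ P/σ_allow = 96900/56.6 = 1712 mm².
For a solid circular section, d ≥ √(4A/π) = 46.69 mm.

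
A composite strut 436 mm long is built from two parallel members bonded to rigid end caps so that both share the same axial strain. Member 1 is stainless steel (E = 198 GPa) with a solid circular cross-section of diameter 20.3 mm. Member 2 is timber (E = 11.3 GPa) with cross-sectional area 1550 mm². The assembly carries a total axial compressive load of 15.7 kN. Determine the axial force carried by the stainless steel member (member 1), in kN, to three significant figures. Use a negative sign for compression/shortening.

-12.3 kN

A_1 = 323.7 mm².
Equal strain + equilibrium ⇒ each member carries load in proportion to AE: A₁E₁ = 64080000 N, A₂E₂ = 17520000 N, ΣAE = 81600000 N.
F₁ = P·A₁E₁/ΣAE = -15700·64080000/81600000 = -12330 N.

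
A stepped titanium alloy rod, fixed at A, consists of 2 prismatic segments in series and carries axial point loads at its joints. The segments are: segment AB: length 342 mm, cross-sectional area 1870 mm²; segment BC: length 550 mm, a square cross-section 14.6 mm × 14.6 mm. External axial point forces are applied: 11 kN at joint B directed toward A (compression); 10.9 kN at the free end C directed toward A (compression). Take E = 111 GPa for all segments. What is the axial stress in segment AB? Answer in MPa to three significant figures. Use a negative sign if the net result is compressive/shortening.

-11.7 MPa

Internal axial forces (sectioning from the free end, tension +): N_BC = -10.9 kN, N_AB = -21.9 kN.
σ_AB = N_AB/A_AB = -21900/1870 = -11.71 MPa.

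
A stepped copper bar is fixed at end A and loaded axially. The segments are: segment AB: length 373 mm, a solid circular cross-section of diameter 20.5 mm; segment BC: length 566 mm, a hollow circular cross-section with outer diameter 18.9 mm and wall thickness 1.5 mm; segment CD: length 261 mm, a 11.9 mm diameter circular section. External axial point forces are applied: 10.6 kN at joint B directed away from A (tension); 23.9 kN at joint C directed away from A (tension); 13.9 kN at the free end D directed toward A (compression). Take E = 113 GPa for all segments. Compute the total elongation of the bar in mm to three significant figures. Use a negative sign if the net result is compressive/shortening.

Internal axial forces (sectioning from the free end, tension +): N_CD = -13.9 kN, N_BC = 10 kN, N_AB = 20.6 kN.
A_AB = 330.1 mm².
A_BC = 82 mm².
A_CD = 111.2 mm².
δ_AB = 20600·373/(330.1·113000) = 0.206 mm
δ_BC = 10000·566/(82·113000) = 0.6109 mm
δ_CD = -13900·261/(111.2·113000) = -0.2887 mm
δ = Σδ_i = 0.5282 mm.

0.528 mm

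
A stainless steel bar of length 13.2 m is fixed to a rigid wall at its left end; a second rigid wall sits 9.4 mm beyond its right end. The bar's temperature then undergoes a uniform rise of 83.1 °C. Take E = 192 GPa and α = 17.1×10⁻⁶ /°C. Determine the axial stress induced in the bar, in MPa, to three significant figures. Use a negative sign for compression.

Free thermal expansion αLΔT = 17.1e-6 · 13200 · 83.1 = 18.76 mm.
The walls engage after the gap closes; constrained expansion = 18.76 − 9.4 = 9.357 mm.
The walls impose strain ε = −(9.357)/13200 = -7.0889e-04; σ = Eε = 192000 · -7.0889e-04 = -136.1 MPa.

-136 MPa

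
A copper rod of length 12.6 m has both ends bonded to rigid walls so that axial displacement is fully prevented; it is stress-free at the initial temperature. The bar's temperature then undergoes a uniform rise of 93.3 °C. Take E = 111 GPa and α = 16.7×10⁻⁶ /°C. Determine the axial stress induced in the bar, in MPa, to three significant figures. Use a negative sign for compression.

Free thermal expansion αLΔT = 16.7e-6 · 12600 · 93.3 = 19.63 mm.
The walls impose strain ε = −(19.63)/12600 = -1.5581e-03; σ = Eε = 111000 · -1.5581e-03 = -173 MPa.

-173 MPa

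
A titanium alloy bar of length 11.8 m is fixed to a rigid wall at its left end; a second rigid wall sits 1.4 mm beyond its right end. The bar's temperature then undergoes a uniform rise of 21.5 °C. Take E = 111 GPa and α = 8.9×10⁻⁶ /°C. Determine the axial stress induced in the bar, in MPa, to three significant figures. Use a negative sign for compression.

-8.07 MPa

Free thermal expansion αLΔT = 8.9e-6 · 11800 · 21.5 = 2.258 mm.
The walls engage after the gap closes; constrained expansion = 2.258 − 1.4 = 0.8579 mm.
The walls impose strain ε = −(0.8579)/11800 = -7.2706e-05; σ = Eε = 111000 · -7.2706e-05 = -8.07 MPa.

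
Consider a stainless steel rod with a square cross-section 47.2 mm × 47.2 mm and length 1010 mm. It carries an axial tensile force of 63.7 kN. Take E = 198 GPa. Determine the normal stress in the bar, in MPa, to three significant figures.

A = 2228 mm².
σ = N/A = 63700/2228 = 28.59 MPa.

28.6 MPa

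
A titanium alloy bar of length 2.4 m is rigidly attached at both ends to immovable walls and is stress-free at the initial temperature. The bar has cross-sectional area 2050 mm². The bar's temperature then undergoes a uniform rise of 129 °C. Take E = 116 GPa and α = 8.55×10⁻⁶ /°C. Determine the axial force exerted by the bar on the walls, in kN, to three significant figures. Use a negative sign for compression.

Free thermal expansion αLΔT = 8.55e-6 · 2400 · 129 = 2.647 mm.
The walls impose strain ε = −(2.647)/2400 = -1.1030e-03; σ = Eε = 116000 · -1.1030e-03 = -127.9 MPa.
Wall reaction R = σ·A = -127.9·2050 = -262300 N = -262.3 kN.

-262 kN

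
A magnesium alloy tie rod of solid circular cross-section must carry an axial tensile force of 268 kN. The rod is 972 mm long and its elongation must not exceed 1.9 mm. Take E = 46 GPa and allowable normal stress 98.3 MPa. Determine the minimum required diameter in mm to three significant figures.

61.6 mm

Required area A ≥ P/σ_allow = 268000/98.3 = 2726 mm².
For a solid circular section, d ≥ √(4A/π) = 58.92 mm.
Elongation limit: A ≥ PL/(Eδ_allow) = 268000·972/(46000·1.9) = 2981 mm² ⇒ d ≥ 61.6 mm.
The elongation limit governs.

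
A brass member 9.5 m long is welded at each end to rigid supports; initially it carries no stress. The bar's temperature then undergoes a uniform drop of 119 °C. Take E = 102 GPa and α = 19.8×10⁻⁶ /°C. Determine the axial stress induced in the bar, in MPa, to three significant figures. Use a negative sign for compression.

Free thermal expansion αLΔT = 19.8e-6 · 9500 · -119 = -22.38 mm.
The walls impose strain ε = −(-22.38)/9500 = 2.3562e-03; σ = Eε = 102000 · 2.3562e-03 = 240.3 MPa.

240 MPa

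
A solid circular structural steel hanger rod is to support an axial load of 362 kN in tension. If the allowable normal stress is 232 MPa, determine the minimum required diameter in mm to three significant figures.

Required area A ≥ P/σ_allow = 362000/232 = 1560 mm².
For a solid circular section, d ≥ √(4A/π) = 44.57 mm.

44.6 mm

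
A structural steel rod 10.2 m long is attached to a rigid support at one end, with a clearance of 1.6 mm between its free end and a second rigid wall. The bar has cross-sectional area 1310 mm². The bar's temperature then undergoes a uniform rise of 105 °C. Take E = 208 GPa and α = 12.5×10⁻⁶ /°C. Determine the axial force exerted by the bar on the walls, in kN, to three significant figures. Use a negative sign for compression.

Free thermal expansion αLΔT = 12.5e-6 · 10200 · 105 = 13.39 mm.
The walls engage after the gap closes; constrained expansion = 13.39 − 1.6 = 11.79 mm.
The walls impose strain ε = −(11.79)/10200 = -1.1556e-03; σ = Eε = 208000 · -1.1556e-03 = -240.4 MPa.
Wall reaction R = σ·A = -240.4·1310 = -314900 N = -314.9 kN.

-315 kN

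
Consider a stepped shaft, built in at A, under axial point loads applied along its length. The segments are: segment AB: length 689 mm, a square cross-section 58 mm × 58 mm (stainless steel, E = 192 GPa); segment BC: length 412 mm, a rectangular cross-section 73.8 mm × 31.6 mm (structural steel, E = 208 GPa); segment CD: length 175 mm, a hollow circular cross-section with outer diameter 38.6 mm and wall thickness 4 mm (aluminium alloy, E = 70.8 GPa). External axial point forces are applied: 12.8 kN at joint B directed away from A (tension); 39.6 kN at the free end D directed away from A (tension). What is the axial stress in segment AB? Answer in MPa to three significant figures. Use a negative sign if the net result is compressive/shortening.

15.6 MPa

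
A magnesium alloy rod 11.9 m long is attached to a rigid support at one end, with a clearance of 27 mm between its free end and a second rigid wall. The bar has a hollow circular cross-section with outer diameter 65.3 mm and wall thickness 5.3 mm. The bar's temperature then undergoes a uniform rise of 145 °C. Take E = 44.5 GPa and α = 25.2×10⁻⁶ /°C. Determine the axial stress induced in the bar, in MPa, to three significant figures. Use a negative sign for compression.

-61.6 MPa

Free thermal expansion αLΔT = 25.2e-6 · 11900 · 145 = 43.48 mm.
The walls engage after the gap closes; constrained expansion = 43.48 − 27 = 16.48 mm.
The walls impose strain ε = −(16.48)/11900 = -1.3851e-03; σ = Eε = 44500 · -1.3851e-03 = -61.64 MPa.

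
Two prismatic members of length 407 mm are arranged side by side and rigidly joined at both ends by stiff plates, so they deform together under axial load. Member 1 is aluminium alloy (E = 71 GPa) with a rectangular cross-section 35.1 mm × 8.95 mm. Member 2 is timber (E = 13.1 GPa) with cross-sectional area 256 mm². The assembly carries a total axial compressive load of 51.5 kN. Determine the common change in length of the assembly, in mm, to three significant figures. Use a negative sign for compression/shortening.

A_1 = 314.1 mm².
Equal strain + equilibrium ⇒ each member carries load in proportion to AE: A₁E₁ = 22300000 N, A₂E₂ = 3354000 N, ΣAE = 25660000 N.
δ = PL/ΣAE = -51500·407/25660000 = -0.8169 mm.

-0.817 mm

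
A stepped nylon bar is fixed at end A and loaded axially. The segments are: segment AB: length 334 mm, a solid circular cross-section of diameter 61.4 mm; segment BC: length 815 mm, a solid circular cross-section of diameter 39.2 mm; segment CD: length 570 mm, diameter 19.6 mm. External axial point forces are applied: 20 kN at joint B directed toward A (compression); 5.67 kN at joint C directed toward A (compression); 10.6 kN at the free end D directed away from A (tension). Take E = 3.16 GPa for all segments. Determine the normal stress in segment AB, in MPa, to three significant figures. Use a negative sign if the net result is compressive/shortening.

Internal axial forces (sectioning from the free end, tension +): N_CD = 10.6 kN, N_BC = 4.93 kN, N_AB = -15.07 kN.
A_AB = 2961 mm².
σ_AB = N_AB/A_AB = -15070/2961 = -5.09 MPa.

-5.09 MPa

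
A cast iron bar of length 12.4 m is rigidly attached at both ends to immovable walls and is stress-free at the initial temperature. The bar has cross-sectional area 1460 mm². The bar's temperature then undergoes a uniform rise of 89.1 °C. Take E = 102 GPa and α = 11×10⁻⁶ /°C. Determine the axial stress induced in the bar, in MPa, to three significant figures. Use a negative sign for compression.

-100 MPa

Free thermal expansion αLΔT = 11e-6 · 12400 · 89.1 = 12.15 mm.
The walls impose strain ε = −(12.15)/12400 = -9.8010e-04; σ = Eε = 102000 · -9.8010e-04 = -99.97 MPa.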